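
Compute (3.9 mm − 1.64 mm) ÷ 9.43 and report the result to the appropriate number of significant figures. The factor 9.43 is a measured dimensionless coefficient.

0.24 mm

3.9 mm − 1.64 mm = 2.26 mm; the difference is limited to 1 decimal place (2 s.f.).
Carrying full precision, 2.26 ÷ 9.43 = 0.239660657476… mm; 9.43 has 3 s.f., so the result keeps min(2, 3) = 2 s.f.
Rounded to 2 significant figures: 0.24 mm.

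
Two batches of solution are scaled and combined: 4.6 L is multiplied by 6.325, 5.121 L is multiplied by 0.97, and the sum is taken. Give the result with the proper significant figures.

34 L

4.6 × 6.325 = 29.095 → 29 L (2 s.f., last digit at the 10^0 place).
5.121 × 0.97 = 4.96737 → 5.0 L (2 s.f., last digit at the 10^-1 place).
Sum: 34.06237 L; keep the coarser place, 10^0.
Result: 34 L.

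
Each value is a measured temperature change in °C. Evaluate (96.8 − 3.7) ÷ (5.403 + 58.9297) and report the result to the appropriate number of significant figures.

96.8 − 3.7 = 93.1, limited to 1 d.p. → 3 s.f.; 5.403 + 58.9297 = 64.3327, limited to 3 d.p. → 5 s.f.
Carrying full precision, 93.1 ÷ 64.3327 = 1.44716450576…; keep min(3, 5) = 3 s.f.
Rounded to 3 significant figures: 1.45.

1.45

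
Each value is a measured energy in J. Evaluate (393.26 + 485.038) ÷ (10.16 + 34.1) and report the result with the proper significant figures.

19.8

393.26 + 485.038 = 878.298, limited to 2 d.p. → 5 s.f.; 10.16 + 34.1 = 44.26, limited to 1 d.p. → 3 s.f.
Carrying full precision, 878.298 ÷ 44.26 = 19.84405784…; keep min(5, 3) = 3 s.f.
Rounded to 3 significant figures: 19.8.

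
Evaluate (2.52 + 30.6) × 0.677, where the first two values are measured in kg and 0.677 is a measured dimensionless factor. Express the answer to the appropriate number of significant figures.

2.52 kg + 30.6 kg = 33.12 kg; the sum is limited to 1 decimal place (3 s.f.).
Carrying full precision, 33.12 × 0.677 = 22.42224 kg; 0.677 has 3 s.f., so the result keeps min(3, 3) = 3 s.f.
Rounded to 3 significant figures: 22.4 kg.

22.4 kg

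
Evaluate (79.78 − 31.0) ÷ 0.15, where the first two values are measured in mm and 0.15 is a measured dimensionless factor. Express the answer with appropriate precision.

3.3 × 10² mm

79.78 mm − 31.0 mm = 48.78 mm; the difference is limited to 1 decimal place (3 s.f.).
Carrying full precision, 48.78 ÷ 0.15 = 325.2 mm; 0.15 has 2 s.f., so the result keeps min(3, 2) = 2 s.f.
Rounded to 2 significant figures: 3.3 × 10² mm.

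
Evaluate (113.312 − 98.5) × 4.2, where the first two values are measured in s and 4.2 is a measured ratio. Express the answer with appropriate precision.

62 s

113.312 s − 98.5 s = 14.812 s; the difference is limited to 1 decimal place (3 s.f.).
Carrying full precision, 14.812 × 4.2 = 62.2104 s; 4.2 has 2 s.f., so the result keeps min(3, 2) = 2 s.f.
Rounded to 2 significant figures: 62 s.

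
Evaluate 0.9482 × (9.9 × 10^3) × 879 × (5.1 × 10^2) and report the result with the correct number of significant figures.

4.2 × 10^9

0.9482 × (9.9 × 10^3) × 879 × (5.1 × 10^2) = 4.2081789222 × 10^9
Multiplication/division keeps the fewest significant figures: 0.9482 → 4 s.f., 9.9 × 10^3 → 2 s.f., 879 → 3 s.f., 5.1 × 10^2 → 2 s.f.; limit is 2.
Rounded to 2 significant figures: 4.2 × 10^9.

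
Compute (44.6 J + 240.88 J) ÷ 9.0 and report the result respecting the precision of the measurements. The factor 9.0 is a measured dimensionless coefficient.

32 J

44.6 J + 240.88 J = 285.48 J; the sum is limited to 1 decimal place (4 s.f.).
Carrying full precision, 285.48 ÷ 9.0 = 31.72 J; 9.0 has 2 s.f., so the result keeps min(4, 2) = 2 s.f.
Rounded to 2 significant figures: 32 J.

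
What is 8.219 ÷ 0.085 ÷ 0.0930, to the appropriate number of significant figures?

1.0 × 10^3

8.219 ÷ 0.085 ÷ 0.0930 = 1039.72169513…
Multiplication/division keeps the fewest significant figures: 8.219 → 4 s.f., 0.085 → 2 s.f., 0.0930 → 3 s.f.; limit is 2.
Rounded to 2 significant figures: 1.0 × 10^3.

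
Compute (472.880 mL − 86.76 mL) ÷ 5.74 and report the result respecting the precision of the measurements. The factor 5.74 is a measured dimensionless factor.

67.3 mL

472.880 mL − 86.76 mL = 386.120 mL; the difference is limited to 2 decimal places (5 s.f.).
Carrying full precision, 386.120 ÷ 5.74 = 67.2682926829… mL; 5.74 has 3 s.f., so the result keeps min(5, 3) = 3 s.f.
Rounded to 3 significant figures: 67.3 mL.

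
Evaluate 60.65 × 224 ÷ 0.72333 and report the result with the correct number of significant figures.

60.65 × 224 ÷ 0.72333 = 18782.022037…
Multiplication/division keeps the fewest significant figures: 60.65 → 4 s.f., 224 → 3 s.f., 0.72333 → 5 s.f.; limit is 3.
Rounded to 3 significant figures: 1.88 × 10^4.

1.88 × 10^4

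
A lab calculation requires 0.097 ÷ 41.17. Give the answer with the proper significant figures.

0.097 ÷ 41.17 = 0.00235608452757…
Multiplication/division keeps the fewest significant figures: 0.097 → 2 s.f., 41.17 → 4 s.f.; limit is 2.
Rounded to 2 significant figures: 0.0024.

0.0024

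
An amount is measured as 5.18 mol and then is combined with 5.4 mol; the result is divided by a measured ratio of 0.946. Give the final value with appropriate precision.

5.18 mol + 5.4 mol = 10.58 mol; the sum is limited to 1 decimal place (3 s.f.).
Carrying full precision, 10.58 ÷ 0.946 = 11.1839323467… mol; 0.946 has 3 s.f., so the result keeps min(3, 3) = 3 s.f.
Rounded to 3 significant figures: 11.2 mol.

11.2 mol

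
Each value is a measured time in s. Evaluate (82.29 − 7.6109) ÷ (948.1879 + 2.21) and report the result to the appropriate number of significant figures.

82.29 − 7.6109 = 74.6791, limited to 2 d.p. → 4 s.f.; 948.1879 + 2.21 = 950.3979, limited to 2 d.p. → 5 s.f.
Carrying full precision, 74.6791 ÷ 950.3979 = 0.0785766677304…; keep min(4, 5) = 4 s.f.
Rounded to 4 significant figures: 0.07858.

0.07858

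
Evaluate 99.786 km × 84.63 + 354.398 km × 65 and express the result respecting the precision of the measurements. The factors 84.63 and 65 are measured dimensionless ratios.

3.1 × 10⁴ km

99.786 × 84.63 = 8444.88918 → 8445 km (4 s.f., last digit at the 10^0 place).
354.398 × 65 = 23035.87 → 2.3 × 10⁴ km (2 s.f., last digit at the 10^3 place).
Sum: 31480.75918 km; keep the coarser place, 10^3.
Result: 3.1 × 10⁴ km.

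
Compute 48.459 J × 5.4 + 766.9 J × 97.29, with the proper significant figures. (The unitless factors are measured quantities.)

48.459 × 5.4 = 261.6786 → 2.6 × 10^2 J (2 s.f., last digit at the 10^1 place).
766.9 × 97.29 = 74611.701 → 7.461 × 10^4 J (4 s.f., last digit at the 10^1 place).
Sum: 74873.3796 J; keep the coarser place, 10^1.
Result: 7.487 × 10^4 J.

7.487 × 10^4 J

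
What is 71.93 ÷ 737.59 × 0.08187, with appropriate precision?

71.93 ÷ 737.59 × 0.08187 = 0.00798398717445…
Multiplication/division keeps the fewest significant figures: 71.93 → 4 s.f., 737.59 → 5 s.f., 0.08187 → 4 s.f.; limit is 4.
Rounded to 4 significant figures: 7.984 × 10^-3.

7.984 × 10^-3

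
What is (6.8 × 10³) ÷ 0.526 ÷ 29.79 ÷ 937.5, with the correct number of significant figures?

0.46

(6.8 × 10³) ÷ 0.526 ÷ 29.79 ÷ 937.5 = 0.462893826707…
Multiplication/division keeps the fewest significant figures: 6.8 × 10³ → 2 s.f., 0.526 → 3 s.f., 29.79 → 4 s.f., 937.5 → 4 s.f.; limit is 2.
Rounded to 2 significant figures: 0.46.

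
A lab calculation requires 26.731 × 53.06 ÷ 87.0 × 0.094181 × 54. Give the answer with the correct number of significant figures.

83

26.731 × 53.06 ÷ 87.0 × 0.094181 × 54 = 82.9125469376…
Multiplication/division keeps the fewest significant figures: 26.731 → 5 s.f., 53.06 → 4 s.f., 87.0 → 3 s.f., 0.094181 → 5 s.f., 54 → 2 s.f.; limit is 2.
Rounded to 2 significant figures: 83.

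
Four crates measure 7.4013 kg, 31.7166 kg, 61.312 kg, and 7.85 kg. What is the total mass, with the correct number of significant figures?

7.4013 kg + 31.7166 kg + 61.312 kg + 7.85 kg = 108.2799 kg.
Addition/subtraction keeps the fewest decimal places: 7.4013 → 4 decimal places, 31.7166 → 4 decimal places, 61.312 → 3 decimal places, 7.85 → 2 decimal places; limit is 2.
Rounded to 2 decimal places: 108.28 kg.

108.28 kg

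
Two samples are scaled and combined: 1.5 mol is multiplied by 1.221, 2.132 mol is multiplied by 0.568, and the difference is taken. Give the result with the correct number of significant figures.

1.5 × 1.221 = 1.8315 → 1.8 mol (2 s.f., last digit at the 10^-1 place).
2.132 × 0.568 = 1.210976 → 1.21 mol (3 s.f., last digit at the 10^-2 place).
Difference: 0.620524 mol; keep the coarser place, 10^-1.
Result: 0.6 mol.

0.6 mol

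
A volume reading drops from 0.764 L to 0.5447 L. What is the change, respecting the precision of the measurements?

0.219 L

0.764 L − 0.5447 L = 0.2193 L.
Addition/subtraction keeps the fewest decimal places: 0.764 → 3 decimal places, 0.5447 → 4 decimal places; limit is 3.
Rounded to 3 decimal places: 0.219 L.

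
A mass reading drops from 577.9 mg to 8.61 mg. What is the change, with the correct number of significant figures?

569.3 mg

577.9 mg − 8.61 mg = 569.29 mg.
Addition/subtraction keeps the fewest decimal places: 577.9 → 1 decimal place, 8.61 → 2 decimal places; limit is 1.
Rounded to 1 decimal place: 569.3 mg.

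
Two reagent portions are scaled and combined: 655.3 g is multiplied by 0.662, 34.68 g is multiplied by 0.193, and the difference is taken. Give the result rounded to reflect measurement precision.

655.3 × 0.662 = 433.8086 → 434 g (3 s.f., last digit at the 10^0 place).
34.68 × 0.193 = 6.69324 → 6.69 g (3 s.f., last digit at the 10^-2 place).
Difference: 427.11536 g; keep the coarser place, 10^0.
Result: 427 g.

427 g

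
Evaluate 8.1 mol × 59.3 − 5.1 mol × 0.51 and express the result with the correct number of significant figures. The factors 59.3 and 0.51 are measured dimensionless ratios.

8.1 × 59.3 = 480.33 → 4.8 × 10² mol (2 s.f., last digit at the 10^1 place).
5.1 × 0.51 = 2.601 → 2.6 mol (2 s.f., last digit at the 10^-1 place).
Difference: 477.729 mol; keep the coarser place, 10^1.
Result: 4.8 × 10² mol.

4.8 × 10² mol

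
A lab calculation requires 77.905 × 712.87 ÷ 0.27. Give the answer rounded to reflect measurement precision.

77.905 × 712.87 ÷ 0.27 = 205689.397593…
Multiplication/division keeps the fewest significant figures: 77.905 → 5 s.f., 712.87 → 5 s.f., 0.27 → 2 s.f.; limit is 2.
Rounded to 2 significant figures: 2.1 × 10^5.

2.1 × 10^5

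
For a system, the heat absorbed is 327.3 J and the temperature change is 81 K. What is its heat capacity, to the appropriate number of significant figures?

heat capacity = 327.3 J ÷ 81 K = 4.04074074074… J/K.
327.3 has 4 significant figures; 81 has 2.
Division/multiplication keeps the fewest: 2 significant figures.
Rounded: 4.0 J/K.

4.0 J/K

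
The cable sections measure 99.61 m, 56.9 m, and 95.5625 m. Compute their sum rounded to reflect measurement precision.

252.1 m

99.61 m + 56.9 m + 95.5625 m = 252.0725 m.
Addition/subtraction keeps the fewest decimal places: 99.61 → 2 decimal places, 56.9 → 1 decimal place, 95.5625 → 4 decimal places; limit is 1.
Rounded to 1 decimal place: 252.1 m.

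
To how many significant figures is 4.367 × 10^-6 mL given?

4

4.367 × 10^-6: in scientific notation every digit of the coefficient is significant.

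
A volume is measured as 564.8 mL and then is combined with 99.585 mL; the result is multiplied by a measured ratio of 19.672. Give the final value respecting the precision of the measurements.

1.307 × 10⁴ mL

564.8 mL + 99.585 mL = 664.385 mL; the sum is limited to 1 decimal place (4 s.f.).
Carrying full precision, 664.385 × 19.672 = 13069.78172 mL; 19.672 has 5 s.f., so the result keeps min(4, 5) = 4 s.f.
Rounded to 4 significant figures: 1.307 × 10⁴ mL.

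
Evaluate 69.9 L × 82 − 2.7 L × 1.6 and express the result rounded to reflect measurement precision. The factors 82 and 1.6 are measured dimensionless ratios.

69.9 × 82 = 5731.8 → 5.7 × 10³ L (2 s.f., last digit at the 10^2 place).
2.7 × 1.6 = 4.32 → 4.3 L (2 s.f., last digit at the 10^-1 place).
Difference: 5727.48 L; keep the coarser place, 10^2.
Result: 5.7 × 10³ L.

5.7 × 10³ L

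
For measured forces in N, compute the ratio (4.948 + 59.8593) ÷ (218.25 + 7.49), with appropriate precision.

4.948 + 59.8593 = 64.8073, limited to 3 d.p. → 5 s.f.; 218.25 + 7.49 = 225.74, limited to 2 d.p. → 5 s.f.
Carrying full precision, 64.8073 ÷ 225.74 = 0.287088243112…; keep min(5, 5) = 5 s.f.
Rounded to 5 significant figures: 0.28709.

0.28709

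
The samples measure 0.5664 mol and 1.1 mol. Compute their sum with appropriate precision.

0.5664 mol + 1.1 mol = 1.6664 mol.
Addition/subtraction keeps the fewest decimal places: 0.5664 → 4 decimal places, 1.1 → 1 decimal place; limit is 1.
Rounded to 1 decimal place: 1.7 mol.

1.7 mol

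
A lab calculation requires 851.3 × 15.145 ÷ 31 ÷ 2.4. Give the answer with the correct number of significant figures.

851.3 × 15.145 ÷ 31 ÷ 2.4 = 173.29218414…
Multiplication/division keeps the fewest significant figures: 851.3 → 4 s.f., 15.145 → 5 s.f., 31 → 2 s.f., 2.4 → 2 s.f.; limit is 2.
Rounded to 2 significant figures: 1.7 × 10².

1.7 × 10²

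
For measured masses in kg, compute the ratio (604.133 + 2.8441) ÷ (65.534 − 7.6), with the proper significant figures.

10.5

604.133 + 2.8441 = 606.9771, limited to 3 d.p. → 6 s.f.; 65.534 − 7.6 = 57.934, limited to 1 d.p. → 3 s.f.
Carrying full precision, 606.9771 ÷ 57.934 = 10.477044568…; keep min(6, 3) = 3 s.f.
Rounded to 3 significant figures: 10.5.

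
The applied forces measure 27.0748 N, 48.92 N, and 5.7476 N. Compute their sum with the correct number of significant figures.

27.0748 N + 48.92 N + 5.7476 N = 81.7424 N.
Addition/subtraction keeps the fewest decimal places: 27.0748 → 4 decimal places, 48.92 → 2 decimal places, 5.7476 → 4 decimal places; limit is 2.
Rounded to 2 decimal places: 81.74 N.

81.74 N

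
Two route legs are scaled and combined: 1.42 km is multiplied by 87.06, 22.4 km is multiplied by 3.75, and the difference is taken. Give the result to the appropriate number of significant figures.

1.42 × 87.06 = 123.6252 → 124 km (3 s.f., last digit at the 10^0 place).
22.4 × 3.75 = 84 → 84.0 km (3 s.f., last digit at the 10^-1 place).
Difference: 39.6252 km; keep the coarser place, 10^0.
Result: 4.0 × 10^1 km.

4.0 × 10^1 km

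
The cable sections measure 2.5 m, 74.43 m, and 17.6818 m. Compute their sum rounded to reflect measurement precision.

94.6 m

2.5 m + 74.43 m + 17.6818 m = 94.6118 m.
Addition/subtraction keeps the fewest decimal places: 2.5 → 1 decimal place, 74.43 → 2 decimal places, 17.6818 → 4 decimal places; limit is 1.
Rounded to 1 decimal place: 94.6 m.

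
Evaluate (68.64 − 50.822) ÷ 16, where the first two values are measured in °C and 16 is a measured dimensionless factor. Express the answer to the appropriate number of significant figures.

68.64 °C − 50.822 °C = 17.818 °C; the difference is limited to 2 decimal places (4 s.f.).
Carrying full precision, 17.818 ÷ 16 = 1.113625 °C; 16 has 2 s.f., so the result keeps min(4, 2) = 2 s.f.
Rounded to 2 significant figures: 1.1 °C.

1.1 °C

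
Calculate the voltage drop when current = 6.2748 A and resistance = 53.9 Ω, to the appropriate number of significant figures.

voltage drop = 6.2748 A × 53.9 Ω = 338.21172 V.
6.2748 has 5 significant figures; 53.9 has 3.
Division/multiplication keeps the fewest: 3 significant figures.
Rounded: 338 V.

338 V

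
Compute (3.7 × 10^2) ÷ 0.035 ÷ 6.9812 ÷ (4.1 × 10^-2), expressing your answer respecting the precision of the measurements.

3.7 × 10^4

(3.7 × 10^2) ÷ 0.035 ÷ 6.9812 ÷ (4.1 × 10^-2) = 36933.438557…
Multiplication/division keeps the fewest significant figures: 3.7 × 10^2 → 2 s.f., 0.035 → 2 s.f., 6.9812 → 5 s.f., 4.1 × 10^-2 → 2 s.f.; limit is 2.
Rounded to 2 significant figures: 3.7 × 10^4.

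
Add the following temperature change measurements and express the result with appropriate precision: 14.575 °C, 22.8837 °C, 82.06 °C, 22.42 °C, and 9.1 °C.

151.0 °C

14.575 °C + 22.8837 °C + 82.06 °C + 22.42 °C + 9.1 °C = 151.0387 °C.
Addition/subtraction keeps the fewest decimal places: 14.575 → 3 decimal places, 22.8837 → 4 decimal places, 82.06 → 2 decimal places, 22.42 → 2 decimal places, 9.1 → 1 decimal place; limit is 1.
Rounded to 1 decimal place: 151.0 °C.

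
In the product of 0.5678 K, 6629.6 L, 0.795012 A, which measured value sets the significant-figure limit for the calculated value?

0.5678 K

0.5678 K → 4 s.f.; 6629.6 L → 5 s.f.; 0.795012 A → 6 s.f.
The fewest is 4 significant figures, from 0.5678 K.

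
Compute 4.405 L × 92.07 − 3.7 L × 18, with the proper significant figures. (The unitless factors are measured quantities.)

4.405 × 92.07 = 405.56835 → 405.6 L (4 s.f., last digit at the 10^-1 place).
3.7 × 18 = 66.6 → 67 L (2 s.f., last digit at the 10^0 place).
Difference: 338.96835 L; keep the coarser place, 10^0.
Result: 339 L.

339 L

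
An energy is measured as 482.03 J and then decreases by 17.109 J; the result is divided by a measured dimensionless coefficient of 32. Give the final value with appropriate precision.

482.03 J − 17.109 J = 464.921 J; the difference is limited to 2 decimal places (5 s.f.).
Carrying full precision, 464.921 ÷ 32 = 14.52878125 J; 32 has 2 s.f., so the result keeps min(5, 2) = 2 s.f.
Rounded to 2 significant figures: 15 J.

15 J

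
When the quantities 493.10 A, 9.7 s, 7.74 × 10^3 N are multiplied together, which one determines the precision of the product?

493.10 A → 5 s.f.; 9.7 s → 2 s.f.; 7.74 × 10^3 N → 3 s.f.
The fewest is 2 significant figures, from 9.7 s.

9.7 s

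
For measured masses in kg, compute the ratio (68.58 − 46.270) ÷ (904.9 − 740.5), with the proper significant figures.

68.58 − 46.270 = 22.310, limited to 2 d.p. → 4 s.f.; 904.9 − 740.5 = 164.4, limited to 1 d.p. → 4 s.f.
Carrying full precision, 22.310 ÷ 164.4 = 0.135705596107…; keep min(4, 4) = 4 s.f.
Rounded to 4 significant figures: 0.1357.

0.1357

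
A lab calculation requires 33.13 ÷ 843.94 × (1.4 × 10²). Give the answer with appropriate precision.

33.13 ÷ 843.94 × (1.4 × 10²) = 5.49588833329…
Multiplication/division keeps the fewest significant figures: 33.13 → 4 s.f., 843.94 → 5 s.f., 1.4 × 10² → 2 s.f.; limit is 2.
Rounded to 2 significant figures: 5.5.

5.5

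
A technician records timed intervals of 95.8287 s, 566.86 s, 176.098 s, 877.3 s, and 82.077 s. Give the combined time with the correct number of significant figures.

1798.2 s

95.8287 s + 566.86 s + 176.098 s + 877.3 s + 82.077 s = 1798.1637 s.
Addition/subtraction keeps the fewest decimal places: 95.8287 → 4 decimal places, 566.86 → 2 decimal places, 176.098 → 3 decimal places, 877.3 → 1 decimal place, 82.077 → 3 decimal places; limit is 1.
Rounded to 1 decimal place: 1798.2 s.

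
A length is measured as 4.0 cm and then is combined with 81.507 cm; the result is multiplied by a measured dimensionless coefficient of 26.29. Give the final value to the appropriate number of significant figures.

4.0 cm + 81.507 cm = 85.507 cm; the sum is limited to 1 decimal place (3 s.f.).
Carrying full precision, 85.507 × 26.29 = 2247.97903 cm; 26.29 has 4 s.f., so the result keeps min(3, 4) = 3 s.f.
Rounded to 3 significant figures: 2.25 × 10^3 cm.

2.25 × 10^3 cm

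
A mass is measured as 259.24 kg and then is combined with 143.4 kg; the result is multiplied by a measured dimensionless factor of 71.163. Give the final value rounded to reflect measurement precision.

259.24 kg + 143.4 kg = 402.64 kg; the sum is limited to 1 decimal place (4 s.f.).
Carrying full precision, 402.64 × 71.163 = 28653.07032 kg; 71.163 has 5 s.f., so the result keeps min(4, 5) = 4 s.f.
Rounded to 4 significant figures: 2.865 × 10^4 kg.

2.865 × 10^4 kg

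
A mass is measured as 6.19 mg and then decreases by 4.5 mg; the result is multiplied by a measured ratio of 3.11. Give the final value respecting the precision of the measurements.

6.19 mg − 4.5 mg = 1.69 mg; the difference is limited to 1 decimal place (2 s.f.).
Carrying full precision, 1.69 × 3.11 = 5.2559 mg; 3.11 has 3 s.f., so the result keeps min(2, 3) = 2 s.f.
Rounded to 2 significant figures: 5.3 mg.

5.3 mg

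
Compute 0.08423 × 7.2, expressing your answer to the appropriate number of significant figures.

0.08423 × 7.2 = 0.606456
Multiplication/division keeps the fewest significant figures: 0.08423 → 4 s.f., 7.2 → 2 s.f.; limit is 2.
Rounded to 2 significant figures: 0.61.

0.61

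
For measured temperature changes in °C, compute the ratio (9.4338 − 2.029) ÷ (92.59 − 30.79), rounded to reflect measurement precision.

1.198 × 10^-1

9.4338 − 2.029 = 7.4048, limited to 3 d.p. → 4 s.f.; 92.59 − 30.79 = 61.80, limited to 2 d.p. → 4 s.f.
Carrying full precision, 7.4048 ÷ 61.80 = 0.119818770227…; keep min(4, 4) = 4 s.f.
Rounded to 4 significant figures: 1.198 × 10^-1.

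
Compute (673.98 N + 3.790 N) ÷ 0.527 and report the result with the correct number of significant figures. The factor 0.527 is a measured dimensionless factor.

1.29 × 10^3 N

673.98 N + 3.790 N = 677.770 N; the sum is limited to 2 decimal places (5 s.f.).
Carrying full precision, 677.770 ÷ 0.527 = 1286.09108159… N; 0.527 has 3 s.f., so the result keeps min(5, 3) = 3 s.f.
Rounded to 3 significant figures: 1.29 × 10^3 N.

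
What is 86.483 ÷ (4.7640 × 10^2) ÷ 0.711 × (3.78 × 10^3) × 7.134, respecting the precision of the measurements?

6.89 × 10^3

86.483 ÷ (4.7640 × 10^2) ÷ 0.711 × (3.78 × 10^3) × 7.134 = 6885.1641329…
Multiplication/division keeps the fewest significant figures: 86.483 → 5 s.f., 4.7640 × 10^2 → 5 s.f., 0.711 → 3 s.f., 3.78 × 10^3 → 3 s.f., 7.134 → 4 s.f.; limit is 3.
Rounded to 3 significant figures: 6.89 × 10^3.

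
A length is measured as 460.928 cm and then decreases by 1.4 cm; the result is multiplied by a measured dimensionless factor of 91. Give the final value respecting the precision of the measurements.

4.2 × 10⁴ cm

460.928 cm − 1.4 cm = 459.528 cm; the difference is limited to 1 decimal place (4 s.f.).
Carrying full precision, 459.528 × 91 = 41817.048 cm; 91 has 2 s.f., so the result keeps min(4, 2) = 2 s.f.
Rounded to 2 significant figures: 4.2 × 10⁴ cm.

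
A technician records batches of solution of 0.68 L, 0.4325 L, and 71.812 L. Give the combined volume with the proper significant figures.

0.68 L + 0.4325 L + 71.812 L = 72.9245 L.
Addition/subtraction keeps the fewest decimal places: 0.68 → 2 decimal places, 0.4325 → 4 decimal places, 71.812 → 3 decimal places; limit is 2.
Rounded to 2 decimal places: 72.92 L.

72.92 L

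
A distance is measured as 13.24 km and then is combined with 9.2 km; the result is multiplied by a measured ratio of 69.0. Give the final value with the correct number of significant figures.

1.55 × 10³ km

13.24 km + 9.2 km = 22.44 km; the sum is limited to 1 decimal place (3 s.f.).
Carrying full precision, 22.44 × 69.0 = 1548.36 km; 69.0 has 3 s.f., so the result keeps min(3, 3) = 3 s.f.
Rounded to 3 significant figures: 1.55 × 10³ km.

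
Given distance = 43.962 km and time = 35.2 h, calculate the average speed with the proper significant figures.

1.25 km/h

average speed = 43.962 km ÷ 35.2 h = 1.24892045455… km/h.
43.962 has 5 significant figures; 35.2 has 3.
Division/multiplication keeps the fewest: 3 significant figures.
Rounded: 1.25 km/h.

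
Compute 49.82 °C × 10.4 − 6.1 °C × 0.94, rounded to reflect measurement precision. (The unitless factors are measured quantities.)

49.82 × 10.4 = 518.128 → 518 °C (3 s.f., last digit at the 10^0 place).
6.1 × 0.94 = 5.734 → 5.7 °C (2 s.f., last digit at the 10^-1 place).
Difference: 512.394 °C; keep the coarser place, 10^0.
Result: 512 °C.

512 °C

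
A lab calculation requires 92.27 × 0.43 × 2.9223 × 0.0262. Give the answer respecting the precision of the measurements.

3.0

92.27 × 0.43 × 2.9223 × 0.0262 = 3.03777123619…
Multiplication/division keeps the fewest significant figures: 92.27 → 4 s.f., 0.43 → 2 s.f., 2.9223 → 5 s.f., 0.0262 → 3 s.f.; limit is 2.
Rounded to 2 significant figures: 3.0.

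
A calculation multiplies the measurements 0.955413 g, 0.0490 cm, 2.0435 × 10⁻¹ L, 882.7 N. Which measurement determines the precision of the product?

0.955413 g → 6 s.f.; 0.0490 cm → 3 s.f.; 2.0435 × 10⁻¹ L → 5 s.f.; 882.7 N → 4 s.f.
The fewest is 3 significant figures, from 0.0490 cm.

0.0490 cm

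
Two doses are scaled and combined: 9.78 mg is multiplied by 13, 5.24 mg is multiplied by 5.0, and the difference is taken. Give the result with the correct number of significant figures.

1.0 × 10^2 mg

9.78 × 13 = 127.14 → 1.3 × 10^2 mg (2 s.f., last digit at the 10^1 place).
5.24 × 5.0 = 26.2 → 26 mg (2 s.f., last digit at the 10^0 place).
Difference: 100.94 mg; keep the coarser place, 10^1.
Result: 1.0 × 10^2 mg.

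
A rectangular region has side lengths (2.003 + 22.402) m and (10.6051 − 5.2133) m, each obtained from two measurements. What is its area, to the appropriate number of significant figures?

2.003 + 22.402 = 24.405, limited to 3 d.p. → 5 s.f.; 10.6051 − 5.2133 = 5.3918, limited to 4 d.p. → 5 s.f.
Carrying full precision, 24.405 × 5.3918 = 131.586879; keep min(5, 5) = 5 s.f.
Rounded to 5 significant figures: 1.3159 × 10² m².

1.3159 × 10² m²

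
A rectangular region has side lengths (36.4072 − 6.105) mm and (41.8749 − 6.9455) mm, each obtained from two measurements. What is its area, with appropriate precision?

1058.4 mm²

36.4072 − 6.105 = 30.3022, limited to 3 d.p. → 5 s.f.; 41.8749 − 6.9455 = 34.9294, limited to 4 d.p. → 6 s.f.
Carrying full precision, 30.3022 × 34.9294 = 1058.43766468; keep min(5, 6) = 5 s.f.
Rounded to 5 significant figures: 1058.4 mm².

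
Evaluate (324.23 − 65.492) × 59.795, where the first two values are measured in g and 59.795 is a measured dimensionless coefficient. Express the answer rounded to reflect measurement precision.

15471 g

324.23 g − 65.492 g = 258.738 g; the difference is limited to 2 decimal places (5 s.f.).
Carrying full precision, 258.738 × 59.795 = 15471.23871 g; 59.795 has 5 s.f., so the result keeps min(5, 5) = 5 s.f.
Rounded to 5 significant figures: 15471 g.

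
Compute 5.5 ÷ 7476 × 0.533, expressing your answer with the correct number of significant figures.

5.5 ÷ 7476 × 0.533 = 0.000392121455324…
Multiplication/division keeps the fewest significant figures: 5.5 → 2 s.f., 7476 → 4 s.f., 0.533 → 3 s.f.; limit is 2.
Rounded to 2 significant figures: 3.9 × 10^-4.

3.9 × 10^-4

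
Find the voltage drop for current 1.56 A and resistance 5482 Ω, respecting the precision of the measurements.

voltage drop = 1.56 A × 5482 Ω = 8551.92 V.
1.56 has 3 significant figures; 5482 has 4.
Division/multiplication keeps the fewest: 3 significant figures.
Rounded: 8.55 × 10^3 V.

8.55 × 10^3 V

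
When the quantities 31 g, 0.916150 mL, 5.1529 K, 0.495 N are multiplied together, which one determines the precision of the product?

31 g → 2 s.f.; 0.916150 mL → 6 s.f.; 5.1529 K → 5 s.f.; 0.495 N → 3 s.f.
The fewest is 2 significant figures, from 31 g.

31 g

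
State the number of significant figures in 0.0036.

0.0036: leading zeros are not significant.

2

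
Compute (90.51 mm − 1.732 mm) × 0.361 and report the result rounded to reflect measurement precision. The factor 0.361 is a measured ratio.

90.51 mm − 1.732 mm = 88.778 mm; the difference is limited to 2 decimal places (4 s.f.).
Carrying full precision, 88.778 × 0.361 = 32.048858 mm; 0.361 has 3 s.f., so the result keeps min(4, 3) = 3 s.f.
Rounded to 3 significant figures: 32.0 mm.

32.0 mm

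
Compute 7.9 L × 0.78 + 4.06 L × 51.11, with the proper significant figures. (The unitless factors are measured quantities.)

214 L

7.9 × 0.78 = 6.162 → 6.2 L (2 s.f., last digit at the 10^-1 place).
4.06 × 51.11 = 207.5066 → 208 L (3 s.f., last digit at the 10^0 place).
Sum: 213.6686 L; keep the coarser place, 10^0.
Result: 214 L.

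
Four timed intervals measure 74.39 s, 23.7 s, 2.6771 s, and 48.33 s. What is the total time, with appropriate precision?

149.1 s

74.39 s + 23.7 s + 2.6771 s + 48.33 s = 149.0971 s.
Addition/subtraction keeps the fewest decimal places: 74.39 → 2 decimal places, 23.7 → 1 decimal place, 2.6771 → 4 decimal places, 48.33 → 2 decimal places; limit is 1.
Rounded to 1 decimal place: 149.1 s.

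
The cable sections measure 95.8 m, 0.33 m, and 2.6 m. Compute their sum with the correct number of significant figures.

95.8 m + 0.33 m + 2.6 m = 98.73 m.
Addition/subtraction keeps the fewest decimal places: 95.8 → 1 decimal place, 0.33 → 2 decimal places, 2.6 → 1 decimal place; limit is 1.
Rounded to 1 decimal place: 98.7 m.

98.7 m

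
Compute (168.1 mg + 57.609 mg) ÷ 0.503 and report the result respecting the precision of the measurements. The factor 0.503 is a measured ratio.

168.1 mg + 57.609 mg = 225.709 mg; the sum is limited to 1 decimal place (4 s.f.).
Carrying full precision, 225.709 ÷ 0.503 = 448.725646123… mg; 0.503 has 3 s.f., so the result keeps min(4, 3) = 3 s.f.
Rounded to 3 significant figures: 449 mg.

449 mg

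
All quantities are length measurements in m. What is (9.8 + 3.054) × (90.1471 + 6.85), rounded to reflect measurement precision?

1.25 × 10^3 m²

9.8 + 3.054 = 12.854, limited to 1 d.p. → 3 s.f.; 90.1471 + 6.85 = 96.9971, limited to 2 d.p. → 4 s.f.
Carrying full precision, 12.854 × 96.9971 = 1246.8007234; keep min(3, 4) = 3 s.f.
Rounded to 3 significant figures: 1.25 × 10^3 m².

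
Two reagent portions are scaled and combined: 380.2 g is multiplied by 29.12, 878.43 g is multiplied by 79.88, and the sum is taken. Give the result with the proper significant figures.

380.2 × 29.12 = 11071.424 → 1.107 × 10^4 g (4 s.f., last digit at the 10^1 place).
878.43 × 79.88 = 70168.9884 → 7.017 × 10^4 g (4 s.f., last digit at the 10^1 place).
Sum: 81240.4124 g; keep the coarser place, 10^1.
Result: 8.124 × 10^4 g.

8.124 × 10^4 g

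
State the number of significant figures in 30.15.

4

30.15: zeros between nonzero digits are significant.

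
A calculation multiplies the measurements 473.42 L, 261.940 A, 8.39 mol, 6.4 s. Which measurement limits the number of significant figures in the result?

473.42 L → 5 s.f.; 261.940 A → 6 s.f.; 8.39 mol → 3 s.f.; 6.4 s → 2 s.f.
The fewest is 2 significant figures, from 6.4 s.

6.4 s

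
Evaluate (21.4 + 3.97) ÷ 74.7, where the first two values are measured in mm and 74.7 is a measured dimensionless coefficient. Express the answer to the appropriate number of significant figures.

0.340 mm

21.4 mm + 3.97 mm = 25.37 mm; the sum is limited to 1 decimal place (3 s.f.).
Carrying full precision, 25.37 ÷ 74.7 = 0.339625167336… mm; 74.7 has 3 s.f., so the result keeps min(3, 3) = 3 s.f.
Rounded to 3 significant figures: 0.340 mm.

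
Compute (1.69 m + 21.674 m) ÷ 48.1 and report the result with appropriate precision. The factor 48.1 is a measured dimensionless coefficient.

0.486 m

1.69 m + 21.674 m = 23.364 m; the sum is limited to 2 decimal places (4 s.f.).
Carrying full precision, 23.364 ÷ 48.1 = 0.485738045738… m; 48.1 has 3 s.f., so the result keeps min(4, 3) = 3 s.f.
Rounded to 3 significant figures: 0.486 m.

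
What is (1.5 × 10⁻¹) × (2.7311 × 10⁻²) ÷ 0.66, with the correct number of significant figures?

(1.5 × 10⁻¹) × (2.7311 × 10⁻²) ÷ 0.66 = 0.00620704545455…
Multiplication/division keeps the fewest significant figures: 1.5 × 10⁻¹ → 2 s.f., 2.7311 × 10⁻² → 5 s.f., 0.66 → 2 s.f.; limit is 2.
Rounded to 2 significant figures: 0.0062.

0.0062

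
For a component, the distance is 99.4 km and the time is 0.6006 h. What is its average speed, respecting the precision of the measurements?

average speed = 99.4 km ÷ 0.6006 h = 165.501165501… km/h.
99.4 has 3 significant figures; 0.6006 has 4.
Division/multiplication keeps the fewest: 3 significant figures.
Rounded: 166 km/h.

166 km/h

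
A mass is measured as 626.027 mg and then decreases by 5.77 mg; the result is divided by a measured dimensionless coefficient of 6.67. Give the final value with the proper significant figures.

93.0 mg

626.027 mg − 5.77 mg = 620.257 mg; the difference is limited to 2 decimal places (5 s.f.).
Carrying full precision, 620.257 ÷ 6.67 = 92.992053973… mg; 6.67 has 3 s.f., so the result keeps min(5, 3) = 3 s.f.
Rounded to 3 significant figures: 93.0 mg.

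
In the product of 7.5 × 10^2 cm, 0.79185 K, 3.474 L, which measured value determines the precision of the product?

7.5 × 10^2 cm

7.5 × 10^2 cm → 2 s.f.; 0.79185 K → 5 s.f.; 3.474 L → 4 s.f.
The fewest is 2 significant figures, from 7.5 × 10^2 cm.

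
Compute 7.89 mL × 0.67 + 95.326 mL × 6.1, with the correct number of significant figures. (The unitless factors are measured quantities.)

5.9 × 10² mL

7.89 × 0.67 = 5.2863 → 5.3 mL (2 s.f., last digit at the 10^-1 place).
95.326 × 6.1 = 581.4886 → 5.8 × 10² mL (2 s.f., last digit at the 10^1 place).
Sum: 586.7749 mL; keep the coarser place, 10^1.
Result: 5.9 × 10² mL.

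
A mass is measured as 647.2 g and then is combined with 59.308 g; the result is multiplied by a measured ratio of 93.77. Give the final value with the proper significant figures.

647.2 g + 59.308 g = 706.508 g; the sum is limited to 1 decimal place (4 s.f.).
Carrying full precision, 706.508 × 93.77 = 66249.25516 g; 93.77 has 4 s.f., so the result keeps min(4, 4) = 4 s.f.
Rounded to 4 significant figures: 6.625 × 10⁴ g.

6.625 × 10⁴ g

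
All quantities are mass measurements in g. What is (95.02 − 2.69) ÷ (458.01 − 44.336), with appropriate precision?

95.02 − 2.69 = 92.33, limited to 2 d.p. → 4 s.f.; 458.01 − 44.336 = 413.674, limited to 2 d.p. → 5 s.f.
Carrying full precision, 92.33 ÷ 413.674 = 0.223195076316…; keep min(4, 5) = 4 s.f.
Rounded to 4 significant figures: 0.2232.

0.2232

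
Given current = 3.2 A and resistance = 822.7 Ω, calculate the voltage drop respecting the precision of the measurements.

2.6 × 10^3 V

voltage drop = 3.2 A × 822.7 Ω = 2632.64 V.
3.2 has 2 significant figures; 822.7 has 4.
Division/multiplication keeps the fewest: 2 significant figures.
Rounded: 2.6 × 10^3 V.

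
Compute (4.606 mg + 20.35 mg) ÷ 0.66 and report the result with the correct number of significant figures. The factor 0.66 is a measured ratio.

38 mg

4.606 mg + 20.35 mg = 24.956 mg; the sum is limited to 2 decimal places (4 s.f.).
Carrying full precision, 24.956 ÷ 0.66 = 37.8121212121… mg; 0.66 has 2 s.f., so the result keeps min(4, 2) = 2 s.f.
Rounded to 2 significant figures: 38 mg.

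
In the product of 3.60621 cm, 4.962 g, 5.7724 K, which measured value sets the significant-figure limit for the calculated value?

4.962 g

3.60621 cm → 6 s.f.; 4.962 g → 4 s.f.; 5.7724 K → 5 s.f.
The fewest is 4 significant figures, from 4.962 g.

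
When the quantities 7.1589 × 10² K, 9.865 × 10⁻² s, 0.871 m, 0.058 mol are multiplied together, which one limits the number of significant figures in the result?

7.1589 × 10² K → 5 s.f.; 9.865 × 10⁻² s → 4 s.f.; 0.871 m → 3 s.f.; 0.058 mol → 2 s.f.
The fewest is 2 significant figures, from 0.058 mol.

0.058 mol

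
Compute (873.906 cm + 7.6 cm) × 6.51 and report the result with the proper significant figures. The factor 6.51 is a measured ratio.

873.906 cm + 7.6 cm = 881.506 cm; the sum is limited to 1 decimal place (4 s.f.).
Carrying full precision, 881.506 × 6.51 = 5738.60406 cm; 6.51 has 3 s.f., so the result keeps min(4, 3) = 3 s.f.
Rounded to 3 significant figures: 5.74 × 10^3 cm.

5.74 × 10^3 cm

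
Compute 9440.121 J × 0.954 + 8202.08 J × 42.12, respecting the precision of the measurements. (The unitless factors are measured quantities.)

9440.121 × 0.954 = 9005.875434 → 9.01 × 10³ J (3 s.f., last digit at the 10^1 place).
8202.08 × 42.12 = 345471.6096 → 3.455 × 10⁵ J (4 s.f., last digit at the 10^2 place).
Sum: 354477.485034 J; keep the coarser place, 10^2.
Result: 3.545 × 10⁵ J.

3.545 × 10⁵ J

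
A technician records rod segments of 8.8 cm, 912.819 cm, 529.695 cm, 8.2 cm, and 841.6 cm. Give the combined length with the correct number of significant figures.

8.8 cm + 912.819 cm + 529.695 cm + 8.2 cm + 841.6 cm = 2301.114 cm.
Addition/subtraction keeps the fewest decimal places: 8.8 → 1 decimal place, 912.819 → 3 decimal places, 529.695 → 3 decimal places, 8.2 → 1 decimal place, 841.6 → 1 decimal place; limit is 1.
Rounded to 1 decimal place: 2301.1 cm.

2301.1 cm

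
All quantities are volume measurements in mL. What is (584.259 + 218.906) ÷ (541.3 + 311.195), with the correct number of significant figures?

0.9421

584.259 + 218.906 = 803.165, limited to 3 d.p. → 6 s.f.; 541.3 + 311.195 = 852.495, limited to 1 d.p. → 4 s.f.
Carrying full precision, 803.165 ÷ 852.495 = 0.942134557974…; keep min(6, 4) = 4 s.f.
Rounded to 4 significant figures: 0.9421.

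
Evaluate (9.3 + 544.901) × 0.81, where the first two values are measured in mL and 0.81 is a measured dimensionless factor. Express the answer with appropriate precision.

4.5 × 10² mL

9.3 mL + 544.901 mL = 554.201 mL; the sum is limited to 1 decimal place (4 s.f.).
Carrying full precision, 554.201 × 0.81 = 448.90281 mL; 0.81 has 2 s.f., so the result keeps min(4, 2) = 2 s.f.
Rounded to 2 significant figures: 4.5 × 10² mL.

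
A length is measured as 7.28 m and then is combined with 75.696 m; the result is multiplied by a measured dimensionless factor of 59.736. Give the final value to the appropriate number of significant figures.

4957 m

7.28 m + 75.696 m = 82.976 m; the sum is limited to 2 decimal places (4 s.f.).
Carrying full precision, 82.976 × 59.736 = 4956.654336 m; 59.736 has 5 s.f., so the result keeps min(4, 5) = 4 s.f.
Rounded to 4 significant figures: 4957 m.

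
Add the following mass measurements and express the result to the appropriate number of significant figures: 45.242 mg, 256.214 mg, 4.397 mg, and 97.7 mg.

403.6 mg

45.242 mg + 256.214 mg + 4.397 mg + 97.7 mg = 403.553 mg.
Addition/subtraction keeps the fewest decimal places: 45.242 → 3 decimal places, 256.214 → 3 decimal places, 4.397 → 3 decimal places, 97.7 → 1 decimal place; limit is 1.
Rounded to 1 decimal place: 403.6 mg.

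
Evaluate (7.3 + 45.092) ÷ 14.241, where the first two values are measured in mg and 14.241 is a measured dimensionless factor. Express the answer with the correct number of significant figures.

7.3 mg + 45.092 mg = 52.392 mg; the sum is limited to 1 decimal place (3 s.f.).
Carrying full precision, 52.392 ÷ 14.241 = 3.67895512956… mg; 14.241 has 5 s.f., so the result keeps min(3, 5) = 3 s.f.
Rounded to 3 significant figures: 3.68 mg.

3.68 mg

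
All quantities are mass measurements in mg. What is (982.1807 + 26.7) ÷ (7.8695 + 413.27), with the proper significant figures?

2.3956

982.1807 + 26.7 = 1008.8807, limited to 1 d.p. → 5 s.f.; 7.8695 + 413.27 = 421.1395, limited to 2 d.p. → 5 s.f.
Carrying full precision, 1008.8807 ÷ 421.1395 = 2.39559742081…; keep min(5, 5) = 5 s.f.
Rounded to 5 significant figures: 2.3956.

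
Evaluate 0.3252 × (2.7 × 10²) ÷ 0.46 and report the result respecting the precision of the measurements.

0.3252 × (2.7 × 10²) ÷ 0.46 = 190.87826087…
Multiplication/division keeps the fewest significant figures: 0.3252 → 4 s.f., 2.7 × 10² → 2 s.f., 0.46 → 2 s.f.; limit is 2.
Rounded to 2 significant figures: 1.9 × 10².

1.9 × 10²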